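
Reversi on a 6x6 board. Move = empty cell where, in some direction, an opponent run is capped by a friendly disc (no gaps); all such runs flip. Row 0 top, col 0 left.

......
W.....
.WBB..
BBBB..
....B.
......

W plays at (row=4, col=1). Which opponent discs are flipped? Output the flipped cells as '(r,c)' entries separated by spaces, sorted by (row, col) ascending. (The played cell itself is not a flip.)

Answer: (3,1)

Derivation:
Dir NW: opp run (3,0), next=edge -> no flip
Dir N: opp run (3,1) capped by W -> flip
Dir NE: opp run (3,2) (2,3), next='.' -> no flip
Dir W: first cell '.' (not opp) -> no flip
Dir E: first cell '.' (not opp) -> no flip
Dir SW: first cell '.' (not opp) -> no flip
Dir S: first cell '.' (not opp) -> no flip
Dir SE: first cell '.' (not opp) -> no flip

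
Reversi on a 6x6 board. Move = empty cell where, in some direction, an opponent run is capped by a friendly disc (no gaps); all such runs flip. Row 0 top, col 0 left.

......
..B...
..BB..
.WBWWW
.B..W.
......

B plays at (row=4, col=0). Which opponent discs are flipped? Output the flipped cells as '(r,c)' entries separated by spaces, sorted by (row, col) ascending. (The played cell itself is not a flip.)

Answer: (3,1)

Derivation:
Dir NW: edge -> no flip
Dir N: first cell '.' (not opp) -> no flip
Dir NE: opp run (3,1) capped by B -> flip
Dir W: edge -> no flip
Dir E: first cell 'B' (not opp) -> no flip
Dir SW: edge -> no flip
Dir S: first cell '.' (not opp) -> no flip
Dir SE: first cell '.' (not opp) -> no flip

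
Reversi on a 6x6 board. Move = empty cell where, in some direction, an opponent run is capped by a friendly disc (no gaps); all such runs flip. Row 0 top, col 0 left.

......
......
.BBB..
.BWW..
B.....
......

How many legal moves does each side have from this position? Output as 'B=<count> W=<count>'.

-- B to move --
(2,4): no bracket -> illegal
(3,4): flips 2 -> legal
(4,1): flips 1 -> legal
(4,2): flips 1 -> legal
(4,3): flips 2 -> legal
(4,4): flips 1 -> legal
B mobility = 5
-- W to move --
(1,0): flips 1 -> legal
(1,1): flips 1 -> legal
(1,2): flips 1 -> legal
(1,3): flips 1 -> legal
(1,4): flips 1 -> legal
(2,0): no bracket -> illegal
(2,4): no bracket -> illegal
(3,0): flips 1 -> legal
(3,4): no bracket -> illegal
(4,1): no bracket -> illegal
(4,2): no bracket -> illegal
(5,0): no bracket -> illegal
(5,1): no bracket -> illegal
W mobility = 6

Answer: B=5 W=6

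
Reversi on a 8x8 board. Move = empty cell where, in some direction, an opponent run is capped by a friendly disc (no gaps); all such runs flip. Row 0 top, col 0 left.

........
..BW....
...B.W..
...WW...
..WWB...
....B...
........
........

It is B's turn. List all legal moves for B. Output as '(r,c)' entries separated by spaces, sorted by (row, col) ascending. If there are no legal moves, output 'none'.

(0,2): no bracket -> illegal
(0,3): flips 1 -> legal
(0,4): no bracket -> illegal
(1,4): flips 1 -> legal
(1,5): no bracket -> illegal
(1,6): no bracket -> illegal
(2,2): flips 1 -> legal
(2,4): flips 1 -> legal
(2,6): no bracket -> illegal
(3,1): no bracket -> illegal
(3,2): flips 1 -> legal
(3,5): no bracket -> illegal
(3,6): no bracket -> illegal
(4,1): flips 2 -> legal
(4,5): flips 1 -> legal
(5,1): no bracket -> illegal
(5,2): no bracket -> illegal
(5,3): flips 2 -> legal

Answer: (0,3) (1,4) (2,2) (2,4) (3,2) (4,1) (4,5) (5,3)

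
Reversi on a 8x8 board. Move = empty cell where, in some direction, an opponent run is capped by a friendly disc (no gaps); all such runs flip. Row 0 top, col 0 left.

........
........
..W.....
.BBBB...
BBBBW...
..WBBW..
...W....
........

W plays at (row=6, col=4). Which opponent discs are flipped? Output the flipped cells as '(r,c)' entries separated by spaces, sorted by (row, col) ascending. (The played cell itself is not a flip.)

Answer: (5,4)

Derivation:
Dir NW: opp run (5,3) (4,2) (3,1), next='.' -> no flip
Dir N: opp run (5,4) capped by W -> flip
Dir NE: first cell 'W' (not opp) -> no flip
Dir W: first cell 'W' (not opp) -> no flip
Dir E: first cell '.' (not opp) -> no flip
Dir SW: first cell '.' (not opp) -> no flip
Dir S: first cell '.' (not opp) -> no flip
Dir SE: first cell '.' (not opp) -> no flip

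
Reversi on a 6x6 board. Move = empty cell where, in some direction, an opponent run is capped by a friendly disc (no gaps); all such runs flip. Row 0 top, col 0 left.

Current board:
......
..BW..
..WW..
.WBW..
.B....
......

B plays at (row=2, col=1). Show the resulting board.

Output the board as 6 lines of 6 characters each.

Answer: ......
..BW..
.BWW..
.BBW..
.B....
......

Derivation:
Place B at (2,1); scan 8 dirs for brackets.
Dir NW: first cell '.' (not opp) -> no flip
Dir N: first cell '.' (not opp) -> no flip
Dir NE: first cell 'B' (not opp) -> no flip
Dir W: first cell '.' (not opp) -> no flip
Dir E: opp run (2,2) (2,3), next='.' -> no flip
Dir SW: first cell '.' (not opp) -> no flip
Dir S: opp run (3,1) capped by B -> flip
Dir SE: first cell 'B' (not opp) -> no flip
All flips: (3,1)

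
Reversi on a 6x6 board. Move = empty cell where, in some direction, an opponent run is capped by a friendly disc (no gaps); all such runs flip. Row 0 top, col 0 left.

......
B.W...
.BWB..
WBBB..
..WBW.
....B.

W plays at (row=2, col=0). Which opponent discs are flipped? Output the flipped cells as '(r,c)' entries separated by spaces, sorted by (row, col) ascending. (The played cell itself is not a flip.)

Dir NW: edge -> no flip
Dir N: opp run (1,0), next='.' -> no flip
Dir NE: first cell '.' (not opp) -> no flip
Dir W: edge -> no flip
Dir E: opp run (2,1) capped by W -> flip
Dir SW: edge -> no flip
Dir S: first cell 'W' (not opp) -> no flip
Dir SE: opp run (3,1) capped by W -> flip

Answer: (2,1) (3,1)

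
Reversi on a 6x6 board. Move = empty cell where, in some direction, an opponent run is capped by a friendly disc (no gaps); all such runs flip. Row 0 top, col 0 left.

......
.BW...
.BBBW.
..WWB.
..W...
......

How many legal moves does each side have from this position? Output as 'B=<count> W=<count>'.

Answer: B=11 W=9

Derivation:
-- B to move --
(0,1): flips 1 -> legal
(0,2): flips 1 -> legal
(0,3): flips 1 -> legal
(1,3): flips 1 -> legal
(1,4): flips 1 -> legal
(1,5): no bracket -> illegal
(2,5): flips 1 -> legal
(3,1): flips 2 -> legal
(3,5): no bracket -> illegal
(4,1): flips 1 -> legal
(4,3): flips 2 -> legal
(4,4): flips 1 -> legal
(5,1): no bracket -> illegal
(5,2): flips 2 -> legal
(5,3): no bracket -> illegal
B mobility = 11
-- W to move --
(0,0): flips 2 -> legal
(0,1): no bracket -> illegal
(0,2): no bracket -> illegal
(1,0): flips 2 -> legal
(1,3): flips 1 -> legal
(1,4): flips 1 -> legal
(2,0): flips 3 -> legal
(2,5): no bracket -> illegal
(3,0): flips 1 -> legal
(3,1): no bracket -> illegal
(3,5): flips 1 -> legal
(4,3): no bracket -> illegal
(4,4): flips 1 -> legal
(4,5): flips 2 -> legal
W mobility = 9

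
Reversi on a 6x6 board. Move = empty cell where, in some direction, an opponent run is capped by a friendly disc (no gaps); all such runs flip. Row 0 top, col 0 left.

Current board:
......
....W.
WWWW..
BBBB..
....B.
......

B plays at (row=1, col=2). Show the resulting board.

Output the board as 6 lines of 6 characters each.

Place B at (1,2); scan 8 dirs for brackets.
Dir NW: first cell '.' (not opp) -> no flip
Dir N: first cell '.' (not opp) -> no flip
Dir NE: first cell '.' (not opp) -> no flip
Dir W: first cell '.' (not opp) -> no flip
Dir E: first cell '.' (not opp) -> no flip
Dir SW: opp run (2,1) capped by B -> flip
Dir S: opp run (2,2) capped by B -> flip
Dir SE: opp run (2,3), next='.' -> no flip
All flips: (2,1) (2,2)

Answer: ......
..B.W.
WBBW..
BBBB..
....B.
......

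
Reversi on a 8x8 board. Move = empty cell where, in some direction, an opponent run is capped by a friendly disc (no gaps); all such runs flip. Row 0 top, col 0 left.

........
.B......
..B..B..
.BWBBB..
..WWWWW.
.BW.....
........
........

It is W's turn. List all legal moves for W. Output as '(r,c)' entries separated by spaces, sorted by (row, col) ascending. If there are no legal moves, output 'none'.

Answer: (0,0) (1,2) (1,5) (1,6) (2,0) (2,3) (2,4) (2,6) (3,0) (3,6) (5,0) (6,0)

Derivation:
(0,0): flips 3 -> legal
(0,1): no bracket -> illegal
(0,2): no bracket -> illegal
(1,0): no bracket -> illegal
(1,2): flips 1 -> legal
(1,3): no bracket -> illegal
(1,4): no bracket -> illegal
(1,5): flips 2 -> legal
(1,6): flips 2 -> legal
(2,0): flips 1 -> legal
(2,1): no bracket -> illegal
(2,3): flips 2 -> legal
(2,4): flips 3 -> legal
(2,6): flips 1 -> legal
(3,0): flips 1 -> legal
(3,6): flips 3 -> legal
(4,0): no bracket -> illegal
(4,1): no bracket -> illegal
(5,0): flips 1 -> legal
(6,0): flips 1 -> legal
(6,1): no bracket -> illegal
(6,2): no bracket -> illegal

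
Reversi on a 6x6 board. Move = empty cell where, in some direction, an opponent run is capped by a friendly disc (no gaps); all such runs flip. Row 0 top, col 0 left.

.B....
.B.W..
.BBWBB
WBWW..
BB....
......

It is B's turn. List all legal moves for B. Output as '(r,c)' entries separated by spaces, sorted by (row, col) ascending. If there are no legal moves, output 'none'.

(0,2): flips 1 -> legal
(0,3): no bracket -> illegal
(0,4): flips 1 -> legal
(1,2): no bracket -> illegal
(1,4): flips 2 -> legal
(2,0): flips 1 -> legal
(3,4): flips 2 -> legal
(4,2): flips 2 -> legal
(4,3): flips 1 -> legal
(4,4): flips 1 -> legal

Answer: (0,2) (0,4) (1,4) (2,0) (3,4) (4,2) (4,3) (4,4)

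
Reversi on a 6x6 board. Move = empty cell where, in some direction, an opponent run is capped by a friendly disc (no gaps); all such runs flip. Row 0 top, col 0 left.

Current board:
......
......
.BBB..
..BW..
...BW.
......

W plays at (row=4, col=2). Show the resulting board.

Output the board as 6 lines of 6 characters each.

Answer: ......
......
.BBB..
..BW..
..WWW.
......

Derivation:
Place W at (4,2); scan 8 dirs for brackets.
Dir NW: first cell '.' (not opp) -> no flip
Dir N: opp run (3,2) (2,2), next='.' -> no flip
Dir NE: first cell 'W' (not opp) -> no flip
Dir W: first cell '.' (not opp) -> no flip
Dir E: opp run (4,3) capped by W -> flip
Dir SW: first cell '.' (not opp) -> no flip
Dir S: first cell '.' (not opp) -> no flip
Dir SE: first cell '.' (not opp) -> no flip
All flips: (4,3)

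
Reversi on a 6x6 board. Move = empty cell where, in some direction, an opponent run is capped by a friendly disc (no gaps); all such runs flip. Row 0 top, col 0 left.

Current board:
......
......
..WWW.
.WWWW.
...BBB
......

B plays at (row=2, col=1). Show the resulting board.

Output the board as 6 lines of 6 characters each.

Place B at (2,1); scan 8 dirs for brackets.
Dir NW: first cell '.' (not opp) -> no flip
Dir N: first cell '.' (not opp) -> no flip
Dir NE: first cell '.' (not opp) -> no flip
Dir W: first cell '.' (not opp) -> no flip
Dir E: opp run (2,2) (2,3) (2,4), next='.' -> no flip
Dir SW: first cell '.' (not opp) -> no flip
Dir S: opp run (3,1), next='.' -> no flip
Dir SE: opp run (3,2) capped by B -> flip
All flips: (3,2)

Answer: ......
......
.BWWW.
.WBWW.
...BBB
......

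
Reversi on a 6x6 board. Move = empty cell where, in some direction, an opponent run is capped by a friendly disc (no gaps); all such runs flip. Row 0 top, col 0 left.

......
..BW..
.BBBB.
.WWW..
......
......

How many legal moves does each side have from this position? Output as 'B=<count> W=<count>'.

-- B to move --
(0,2): flips 1 -> legal
(0,3): flips 1 -> legal
(0,4): flips 1 -> legal
(1,4): flips 1 -> legal
(2,0): no bracket -> illegal
(3,0): no bracket -> illegal
(3,4): no bracket -> illegal
(4,0): flips 1 -> legal
(4,1): flips 2 -> legal
(4,2): flips 2 -> legal
(4,3): flips 2 -> legal
(4,4): flips 1 -> legal
B mobility = 9
-- W to move --
(0,1): no bracket -> illegal
(0,2): flips 2 -> legal
(0,3): no bracket -> illegal
(1,0): flips 1 -> legal
(1,1): flips 3 -> legal
(1,4): flips 1 -> legal
(1,5): flips 1 -> legal
(2,0): no bracket -> illegal
(2,5): no bracket -> illegal
(3,0): no bracket -> illegal
(3,4): no bracket -> illegal
(3,5): flips 1 -> legal
W mobility = 6

Answer: B=9 W=6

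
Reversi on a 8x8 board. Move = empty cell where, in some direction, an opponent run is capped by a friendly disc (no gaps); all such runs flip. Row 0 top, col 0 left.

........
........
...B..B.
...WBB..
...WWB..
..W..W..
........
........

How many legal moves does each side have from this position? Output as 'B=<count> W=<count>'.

Answer: B=6 W=6

Derivation:
-- B to move --
(2,2): no bracket -> illegal
(2,4): no bracket -> illegal
(3,2): flips 1 -> legal
(4,1): no bracket -> illegal
(4,2): flips 2 -> legal
(4,6): no bracket -> illegal
(5,1): no bracket -> illegal
(5,3): flips 3 -> legal
(5,4): flips 1 -> legal
(5,6): no bracket -> illegal
(6,1): flips 2 -> legal
(6,2): no bracket -> illegal
(6,3): no bracket -> illegal
(6,4): no bracket -> illegal
(6,5): flips 1 -> legal
(6,6): no bracket -> illegal
B mobility = 6
-- W to move --
(1,2): no bracket -> illegal
(1,3): flips 1 -> legal
(1,4): no bracket -> illegal
(1,5): no bracket -> illegal
(1,6): no bracket -> illegal
(1,7): flips 2 -> legal
(2,2): no bracket -> illegal
(2,4): flips 1 -> legal
(2,5): flips 3 -> legal
(2,7): no bracket -> illegal
(3,2): no bracket -> illegal
(3,6): flips 2 -> legal
(3,7): no bracket -> illegal
(4,6): flips 1 -> legal
(5,4): no bracket -> illegal
(5,6): no bracket -> illegal
W mobility = 6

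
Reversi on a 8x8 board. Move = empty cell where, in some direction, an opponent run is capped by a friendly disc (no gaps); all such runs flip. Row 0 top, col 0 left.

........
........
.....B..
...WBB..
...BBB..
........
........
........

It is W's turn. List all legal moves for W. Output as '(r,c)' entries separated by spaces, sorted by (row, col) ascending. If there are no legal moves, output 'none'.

(1,4): no bracket -> illegal
(1,5): no bracket -> illegal
(1,6): no bracket -> illegal
(2,3): no bracket -> illegal
(2,4): no bracket -> illegal
(2,6): no bracket -> illegal
(3,2): no bracket -> illegal
(3,6): flips 2 -> legal
(4,2): no bracket -> illegal
(4,6): no bracket -> illegal
(5,2): no bracket -> illegal
(5,3): flips 1 -> legal
(5,4): no bracket -> illegal
(5,5): flips 1 -> legal
(5,6): no bracket -> illegal

Answer: (3,6) (5,3) (5,5)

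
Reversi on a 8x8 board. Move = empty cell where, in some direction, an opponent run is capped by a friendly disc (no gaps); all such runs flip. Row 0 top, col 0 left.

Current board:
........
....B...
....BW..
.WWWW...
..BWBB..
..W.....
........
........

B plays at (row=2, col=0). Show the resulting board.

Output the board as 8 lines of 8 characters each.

Answer: ........
....B...
B...BW..
.BWWW...
..BWBB..
..W.....
........
........

Derivation:
Place B at (2,0); scan 8 dirs for brackets.
Dir NW: edge -> no flip
Dir N: first cell '.' (not opp) -> no flip
Dir NE: first cell '.' (not opp) -> no flip
Dir W: edge -> no flip
Dir E: first cell '.' (not opp) -> no flip
Dir SW: edge -> no flip
Dir S: first cell '.' (not opp) -> no flip
Dir SE: opp run (3,1) capped by B -> flip
All flips: (3,1)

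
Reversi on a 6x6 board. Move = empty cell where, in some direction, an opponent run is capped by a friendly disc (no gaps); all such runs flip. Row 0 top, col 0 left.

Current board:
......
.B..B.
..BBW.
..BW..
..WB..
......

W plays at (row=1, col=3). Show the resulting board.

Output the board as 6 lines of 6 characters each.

Place W at (1,3); scan 8 dirs for brackets.
Dir NW: first cell '.' (not opp) -> no flip
Dir N: first cell '.' (not opp) -> no flip
Dir NE: first cell '.' (not opp) -> no flip
Dir W: first cell '.' (not opp) -> no flip
Dir E: opp run (1,4), next='.' -> no flip
Dir SW: opp run (2,2), next='.' -> no flip
Dir S: opp run (2,3) capped by W -> flip
Dir SE: first cell 'W' (not opp) -> no flip
All flips: (2,3)

Answer: ......
.B.WB.
..BWW.
..BW..
..WB..
......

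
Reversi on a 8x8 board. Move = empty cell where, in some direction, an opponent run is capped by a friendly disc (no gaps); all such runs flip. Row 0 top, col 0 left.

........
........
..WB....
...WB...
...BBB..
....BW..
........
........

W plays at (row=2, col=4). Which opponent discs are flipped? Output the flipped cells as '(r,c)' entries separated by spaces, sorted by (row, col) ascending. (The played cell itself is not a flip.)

Answer: (2,3)

Derivation:
Dir NW: first cell '.' (not opp) -> no flip
Dir N: first cell '.' (not opp) -> no flip
Dir NE: first cell '.' (not opp) -> no flip
Dir W: opp run (2,3) capped by W -> flip
Dir E: first cell '.' (not opp) -> no flip
Dir SW: first cell 'W' (not opp) -> no flip
Dir S: opp run (3,4) (4,4) (5,4), next='.' -> no flip
Dir SE: first cell '.' (not opp) -> no flip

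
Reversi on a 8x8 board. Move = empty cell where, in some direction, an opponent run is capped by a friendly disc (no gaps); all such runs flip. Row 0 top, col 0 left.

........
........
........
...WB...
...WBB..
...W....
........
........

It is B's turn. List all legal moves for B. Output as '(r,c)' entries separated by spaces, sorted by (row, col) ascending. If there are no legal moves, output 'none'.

Answer: (2,2) (3,2) (4,2) (5,2) (6,2)

Derivation:
(2,2): flips 1 -> legal
(2,3): no bracket -> illegal
(2,4): no bracket -> illegal
(3,2): flips 1 -> legal
(4,2): flips 1 -> legal
(5,2): flips 1 -> legal
(5,4): no bracket -> illegal
(6,2): flips 1 -> legal
(6,3): no bracket -> illegal
(6,4): no bracket -> illegal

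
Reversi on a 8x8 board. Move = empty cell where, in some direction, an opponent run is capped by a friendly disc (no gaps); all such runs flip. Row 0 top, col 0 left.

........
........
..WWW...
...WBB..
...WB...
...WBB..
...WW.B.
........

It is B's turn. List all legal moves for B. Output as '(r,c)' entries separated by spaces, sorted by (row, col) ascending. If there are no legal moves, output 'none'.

(1,1): flips 2 -> legal
(1,2): flips 1 -> legal
(1,3): flips 1 -> legal
(1,4): flips 1 -> legal
(1,5): no bracket -> illegal
(2,1): no bracket -> illegal
(2,5): no bracket -> illegal
(3,1): no bracket -> illegal
(3,2): flips 2 -> legal
(4,2): flips 1 -> legal
(5,2): flips 2 -> legal
(6,2): flips 1 -> legal
(6,5): no bracket -> illegal
(7,2): flips 1 -> legal
(7,3): flips 1 -> legal
(7,4): flips 1 -> legal
(7,5): no bracket -> illegal

Answer: (1,1) (1,2) (1,3) (1,4) (3,2) (4,2) (5,2) (6,2) (7,2) (7,3) (7,4)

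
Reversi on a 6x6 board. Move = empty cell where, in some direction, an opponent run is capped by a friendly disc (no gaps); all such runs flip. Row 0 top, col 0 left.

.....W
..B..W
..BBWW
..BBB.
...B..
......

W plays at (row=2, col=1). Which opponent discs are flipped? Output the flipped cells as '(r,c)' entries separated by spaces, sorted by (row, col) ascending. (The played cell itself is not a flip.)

Answer: (2,2) (2,3)

Derivation:
Dir NW: first cell '.' (not opp) -> no flip
Dir N: first cell '.' (not opp) -> no flip
Dir NE: opp run (1,2), next='.' -> no flip
Dir W: first cell '.' (not opp) -> no flip
Dir E: opp run (2,2) (2,3) capped by W -> flip
Dir SW: first cell '.' (not opp) -> no flip
Dir S: first cell '.' (not opp) -> no flip
Dir SE: opp run (3,2) (4,3), next='.' -> no flip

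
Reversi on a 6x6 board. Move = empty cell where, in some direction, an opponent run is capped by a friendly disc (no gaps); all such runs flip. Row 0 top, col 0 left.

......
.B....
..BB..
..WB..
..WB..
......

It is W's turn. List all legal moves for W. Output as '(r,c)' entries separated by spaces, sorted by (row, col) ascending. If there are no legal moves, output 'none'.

Answer: (1,2) (1,4) (2,4) (3,4) (4,4) (5,4)

Derivation:
(0,0): no bracket -> illegal
(0,1): no bracket -> illegal
(0,2): no bracket -> illegal
(1,0): no bracket -> illegal
(1,2): flips 1 -> legal
(1,3): no bracket -> illegal
(1,4): flips 1 -> legal
(2,0): no bracket -> illegal
(2,1): no bracket -> illegal
(2,4): flips 1 -> legal
(3,1): no bracket -> illegal
(3,4): flips 1 -> legal
(4,4): flips 1 -> legal
(5,2): no bracket -> illegal
(5,3): no bracket -> illegal
(5,4): flips 1 -> legal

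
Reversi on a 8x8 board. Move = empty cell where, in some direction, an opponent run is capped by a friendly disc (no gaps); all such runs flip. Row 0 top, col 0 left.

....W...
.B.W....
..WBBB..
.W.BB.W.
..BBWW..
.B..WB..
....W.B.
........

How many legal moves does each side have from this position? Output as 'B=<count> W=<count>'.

-- B to move --
(0,2): flips 1 -> legal
(0,3): flips 1 -> legal
(0,5): no bracket -> illegal
(1,2): no bracket -> illegal
(1,4): no bracket -> illegal
(1,5): no bracket -> illegal
(2,0): flips 1 -> legal
(2,1): flips 1 -> legal
(2,6): no bracket -> illegal
(2,7): no bracket -> illegal
(3,0): no bracket -> illegal
(3,2): no bracket -> illegal
(3,5): flips 1 -> legal
(3,7): no bracket -> illegal
(4,0): no bracket -> illegal
(4,1): no bracket -> illegal
(4,6): flips 2 -> legal
(4,7): flips 1 -> legal
(5,3): flips 1 -> legal
(5,6): flips 1 -> legal
(6,3): no bracket -> illegal
(6,5): flips 1 -> legal
(7,3): flips 1 -> legal
(7,4): flips 3 -> legal
(7,5): no bracket -> illegal
B mobility = 12
-- W to move --
(0,0): flips 1 -> legal
(0,1): no bracket -> illegal
(0,2): no bracket -> illegal
(1,0): no bracket -> illegal
(1,2): flips 2 -> legal
(1,4): flips 3 -> legal
(1,5): no bracket -> illegal
(1,6): no bracket -> illegal
(2,0): no bracket -> illegal
(2,1): no bracket -> illegal
(2,6): flips 3 -> legal
(3,2): flips 1 -> legal
(3,5): flips 1 -> legal
(4,0): no bracket -> illegal
(4,1): flips 2 -> legal
(4,6): flips 1 -> legal
(5,0): no bracket -> illegal
(5,2): no bracket -> illegal
(5,3): flips 4 -> legal
(5,6): flips 1 -> legal
(5,7): no bracket -> illegal
(6,0): no bracket -> illegal
(6,1): no bracket -> illegal
(6,2): no bracket -> illegal
(6,5): flips 1 -> legal
(6,7): no bracket -> illegal
(7,5): no bracket -> illegal
(7,6): no bracket -> illegal
(7,7): flips 2 -> legal
W mobility = 12

Answer: B=12 W=12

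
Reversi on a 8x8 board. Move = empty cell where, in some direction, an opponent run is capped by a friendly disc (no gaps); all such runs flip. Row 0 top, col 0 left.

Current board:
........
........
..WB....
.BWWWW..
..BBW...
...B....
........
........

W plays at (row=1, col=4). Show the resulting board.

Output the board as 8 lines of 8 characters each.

Place W at (1,4); scan 8 dirs for brackets.
Dir NW: first cell '.' (not opp) -> no flip
Dir N: first cell '.' (not opp) -> no flip
Dir NE: first cell '.' (not opp) -> no flip
Dir W: first cell '.' (not opp) -> no flip
Dir E: first cell '.' (not opp) -> no flip
Dir SW: opp run (2,3) capped by W -> flip
Dir S: first cell '.' (not opp) -> no flip
Dir SE: first cell '.' (not opp) -> no flip
All flips: (2,3)

Answer: ........
....W...
..WW....
.BWWWW..
..BBW...
...B....
........
........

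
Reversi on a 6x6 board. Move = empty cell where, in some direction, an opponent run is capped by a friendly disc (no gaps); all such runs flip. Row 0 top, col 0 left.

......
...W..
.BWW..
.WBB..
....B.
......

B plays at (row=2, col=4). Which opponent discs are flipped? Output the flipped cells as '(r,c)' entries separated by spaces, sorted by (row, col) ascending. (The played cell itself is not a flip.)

Answer: (2,2) (2,3)

Derivation:
Dir NW: opp run (1,3), next='.' -> no flip
Dir N: first cell '.' (not opp) -> no flip
Dir NE: first cell '.' (not opp) -> no flip
Dir W: opp run (2,3) (2,2) capped by B -> flip
Dir E: first cell '.' (not opp) -> no flip
Dir SW: first cell 'B' (not opp) -> no flip
Dir S: first cell '.' (not opp) -> no flip
Dir SE: first cell '.' (not opp) -> no flip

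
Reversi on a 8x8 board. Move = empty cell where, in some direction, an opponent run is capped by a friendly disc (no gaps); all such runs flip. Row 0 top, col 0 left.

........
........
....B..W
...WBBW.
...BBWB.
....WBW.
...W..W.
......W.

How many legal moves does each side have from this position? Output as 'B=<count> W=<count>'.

-- B to move --
(1,6): no bracket -> illegal
(1,7): no bracket -> illegal
(2,2): flips 1 -> legal
(2,3): flips 1 -> legal
(2,5): no bracket -> illegal
(2,6): flips 1 -> legal
(3,2): flips 1 -> legal
(3,7): flips 1 -> legal
(4,2): flips 1 -> legal
(4,7): no bracket -> illegal
(5,2): no bracket -> illegal
(5,3): flips 1 -> legal
(5,7): flips 1 -> legal
(6,2): no bracket -> illegal
(6,4): flips 1 -> legal
(6,5): flips 1 -> legal
(6,7): flips 2 -> legal
(7,2): no bracket -> illegal
(7,3): no bracket -> illegal
(7,4): no bracket -> illegal
(7,5): no bracket -> illegal
(7,7): flips 1 -> legal
B mobility = 12
-- W to move --
(1,3): no bracket -> illegal
(1,4): flips 3 -> legal
(1,5): flips 1 -> legal
(2,3): flips 1 -> legal
(2,5): flips 1 -> legal
(2,6): no bracket -> illegal
(3,2): flips 1 -> legal
(3,7): no bracket -> illegal
(4,2): flips 2 -> legal
(4,7): flips 1 -> legal
(5,2): no bracket -> illegal
(5,3): flips 1 -> legal
(5,7): no bracket -> illegal
(6,4): no bracket -> illegal
(6,5): flips 1 -> legal
W mobility = 9

Answer: B=12 W=9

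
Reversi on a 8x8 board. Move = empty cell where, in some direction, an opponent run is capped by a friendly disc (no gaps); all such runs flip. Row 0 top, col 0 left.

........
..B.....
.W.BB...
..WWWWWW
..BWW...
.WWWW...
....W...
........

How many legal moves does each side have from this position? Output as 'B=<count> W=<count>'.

Answer: B=10 W=7

Derivation:
-- B to move --
(1,0): no bracket -> illegal
(1,1): no bracket -> illegal
(2,0): no bracket -> illegal
(2,2): flips 1 -> legal
(2,5): no bracket -> illegal
(2,6): no bracket -> illegal
(2,7): no bracket -> illegal
(3,0): flips 1 -> legal
(3,1): no bracket -> illegal
(4,0): no bracket -> illegal
(4,1): flips 1 -> legal
(4,5): flips 3 -> legal
(4,6): flips 1 -> legal
(4,7): no bracket -> illegal
(5,0): no bracket -> illegal
(5,5): no bracket -> illegal
(6,0): flips 1 -> legal
(6,1): no bracket -> illegal
(6,2): flips 1 -> legal
(6,3): flips 3 -> legal
(6,5): no bracket -> illegal
(7,3): no bracket -> illegal
(7,4): flips 4 -> legal
(7,5): flips 2 -> legal
B mobility = 10
-- W to move --
(0,1): flips 2 -> legal
(0,2): no bracket -> illegal
(0,3): flips 1 -> legal
(1,1): no bracket -> illegal
(1,3): flips 2 -> legal
(1,4): flips 2 -> legal
(1,5): flips 1 -> legal
(2,2): no bracket -> illegal
(2,5): no bracket -> illegal
(3,1): flips 1 -> legal
(4,1): flips 1 -> legal
W mobility = 7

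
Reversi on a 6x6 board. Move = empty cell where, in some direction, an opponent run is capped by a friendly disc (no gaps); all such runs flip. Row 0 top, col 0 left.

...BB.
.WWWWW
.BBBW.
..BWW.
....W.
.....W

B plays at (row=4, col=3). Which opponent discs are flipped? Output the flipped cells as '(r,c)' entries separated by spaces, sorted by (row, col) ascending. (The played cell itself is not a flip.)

Answer: (3,3)

Derivation:
Dir NW: first cell 'B' (not opp) -> no flip
Dir N: opp run (3,3) capped by B -> flip
Dir NE: opp run (3,4), next='.' -> no flip
Dir W: first cell '.' (not opp) -> no flip
Dir E: opp run (4,4), next='.' -> no flip
Dir SW: first cell '.' (not opp) -> no flip
Dir S: first cell '.' (not opp) -> no flip
Dir SE: first cell '.' (not opp) -> no flip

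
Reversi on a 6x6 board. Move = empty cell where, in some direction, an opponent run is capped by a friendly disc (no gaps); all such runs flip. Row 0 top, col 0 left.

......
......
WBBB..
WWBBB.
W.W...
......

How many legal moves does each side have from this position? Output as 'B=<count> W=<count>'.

Answer: B=3 W=5

Derivation:
-- B to move --
(1,0): no bracket -> illegal
(1,1): no bracket -> illegal
(4,1): flips 1 -> legal
(4,3): no bracket -> illegal
(5,0): no bracket -> illegal
(5,1): flips 1 -> legal
(5,2): flips 1 -> legal
(5,3): no bracket -> illegal
B mobility = 3
-- W to move --
(1,0): no bracket -> illegal
(1,1): flips 1 -> legal
(1,2): flips 3 -> legal
(1,3): flips 1 -> legal
(1,4): no bracket -> illegal
(2,4): flips 4 -> legal
(2,5): no bracket -> illegal
(3,5): flips 3 -> legal
(4,1): no bracket -> illegal
(4,3): no bracket -> illegal
(4,4): no bracket -> illegal
(4,5): no bracket -> illegal
W mobility = 5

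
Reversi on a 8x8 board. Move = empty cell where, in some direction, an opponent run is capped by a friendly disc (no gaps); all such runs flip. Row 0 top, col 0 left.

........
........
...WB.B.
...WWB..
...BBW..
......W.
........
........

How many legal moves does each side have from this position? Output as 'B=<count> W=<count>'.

Answer: B=7 W=9

Derivation:
-- B to move --
(1,2): no bracket -> illegal
(1,3): flips 2 -> legal
(1,4): no bracket -> illegal
(2,2): flips 2 -> legal
(2,5): flips 1 -> legal
(3,2): flips 2 -> legal
(3,6): no bracket -> illegal
(4,2): flips 1 -> legal
(4,6): flips 1 -> legal
(4,7): no bracket -> illegal
(5,4): no bracket -> illegal
(5,5): flips 1 -> legal
(5,7): no bracket -> illegal
(6,5): no bracket -> illegal
(6,6): no bracket -> illegal
(6,7): no bracket -> illegal
B mobility = 7
-- W to move --
(1,3): no bracket -> illegal
(1,4): flips 1 -> legal
(1,5): flips 1 -> legal
(1,6): no bracket -> illegal
(1,7): no bracket -> illegal
(2,5): flips 2 -> legal
(2,7): no bracket -> illegal
(3,2): no bracket -> illegal
(3,6): flips 1 -> legal
(3,7): no bracket -> illegal
(4,2): flips 2 -> legal
(4,6): no bracket -> illegal
(5,2): flips 1 -> legal
(5,3): flips 1 -> legal
(5,4): flips 1 -> legal
(5,5): flips 1 -> legal
W mobility = 9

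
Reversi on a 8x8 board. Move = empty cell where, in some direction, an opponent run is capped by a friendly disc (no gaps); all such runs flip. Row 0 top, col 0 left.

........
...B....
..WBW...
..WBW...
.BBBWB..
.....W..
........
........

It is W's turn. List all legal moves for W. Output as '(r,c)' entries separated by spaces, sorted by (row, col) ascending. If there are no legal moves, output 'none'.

Answer: (0,2) (0,4) (1,2) (1,4) (3,5) (4,0) (4,6) (5,0) (5,1) (5,2) (5,4) (5,6)

Derivation:
(0,2): flips 1 -> legal
(0,3): no bracket -> illegal
(0,4): flips 1 -> legal
(1,2): flips 1 -> legal
(1,4): flips 1 -> legal
(3,0): no bracket -> illegal
(3,1): no bracket -> illegal
(3,5): flips 1 -> legal
(3,6): no bracket -> illegal
(4,0): flips 3 -> legal
(4,6): flips 1 -> legal
(5,0): flips 1 -> legal
(5,1): flips 2 -> legal
(5,2): flips 2 -> legal
(5,3): no bracket -> illegal
(5,4): flips 1 -> legal
(5,6): flips 1 -> legal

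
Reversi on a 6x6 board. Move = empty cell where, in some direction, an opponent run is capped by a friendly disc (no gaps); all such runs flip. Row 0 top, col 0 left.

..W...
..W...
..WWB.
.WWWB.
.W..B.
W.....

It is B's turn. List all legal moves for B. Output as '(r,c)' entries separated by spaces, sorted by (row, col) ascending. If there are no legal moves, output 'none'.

(0,1): flips 2 -> legal
(0,3): no bracket -> illegal
(1,1): flips 2 -> legal
(1,3): no bracket -> illegal
(1,4): no bracket -> illegal
(2,0): no bracket -> illegal
(2,1): flips 2 -> legal
(3,0): flips 3 -> legal
(4,0): no bracket -> illegal
(4,2): flips 1 -> legal
(4,3): no bracket -> illegal
(5,1): no bracket -> illegal
(5,2): no bracket -> illegal

Answer: (0,1) (1,1) (2,1) (3,0) (4,2)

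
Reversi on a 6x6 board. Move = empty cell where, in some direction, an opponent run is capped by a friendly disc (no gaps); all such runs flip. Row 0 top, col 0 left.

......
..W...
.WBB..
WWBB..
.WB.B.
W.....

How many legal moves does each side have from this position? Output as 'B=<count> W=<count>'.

Answer: B=5 W=7

Derivation:
-- B to move --
(0,1): flips 1 -> legal
(0,2): flips 1 -> legal
(0,3): no bracket -> illegal
(1,0): flips 1 -> legal
(1,1): no bracket -> illegal
(1,3): no bracket -> illegal
(2,0): flips 2 -> legal
(4,0): flips 2 -> legal
(5,1): no bracket -> illegal
(5,2): no bracket -> illegal
B mobility = 5
-- W to move --
(1,1): no bracket -> illegal
(1,3): flips 1 -> legal
(1,4): flips 2 -> legal
(2,4): flips 2 -> legal
(3,4): flips 3 -> legal
(3,5): no bracket -> illegal
(4,3): flips 2 -> legal
(4,5): no bracket -> illegal
(5,1): no bracket -> illegal
(5,2): flips 3 -> legal
(5,3): flips 1 -> legal
(5,4): no bracket -> illegal
(5,5): no bracket -> illegal
W mobility = 7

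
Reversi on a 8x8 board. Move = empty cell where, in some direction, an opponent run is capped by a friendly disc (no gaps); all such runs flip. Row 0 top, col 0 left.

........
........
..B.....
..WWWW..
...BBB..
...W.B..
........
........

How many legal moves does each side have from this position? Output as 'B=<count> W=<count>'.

Answer: B=8 W=7

Derivation:
-- B to move --
(2,1): flips 1 -> legal
(2,3): flips 2 -> legal
(2,4): flips 1 -> legal
(2,5): flips 2 -> legal
(2,6): flips 1 -> legal
(3,1): no bracket -> illegal
(3,6): no bracket -> illegal
(4,1): no bracket -> illegal
(4,2): flips 1 -> legal
(4,6): no bracket -> illegal
(5,2): no bracket -> illegal
(5,4): no bracket -> illegal
(6,2): flips 1 -> legal
(6,3): flips 1 -> legal
(6,4): no bracket -> illegal
B mobility = 8
-- W to move --
(1,1): flips 1 -> legal
(1,2): flips 1 -> legal
(1,3): no bracket -> illegal
(2,1): no bracket -> illegal
(2,3): no bracket -> illegal
(3,1): no bracket -> illegal
(3,6): no bracket -> illegal
(4,2): no bracket -> illegal
(4,6): no bracket -> illegal
(5,2): flips 1 -> legal
(5,4): flips 2 -> legal
(5,6): flips 1 -> legal
(6,4): no bracket -> illegal
(6,5): flips 2 -> legal
(6,6): flips 2 -> legal
W mobility = 7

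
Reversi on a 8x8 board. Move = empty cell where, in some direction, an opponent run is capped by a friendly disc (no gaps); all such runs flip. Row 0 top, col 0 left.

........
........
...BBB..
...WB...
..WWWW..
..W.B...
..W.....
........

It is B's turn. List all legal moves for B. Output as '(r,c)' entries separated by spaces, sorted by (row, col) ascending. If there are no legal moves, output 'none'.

(2,2): no bracket -> illegal
(3,1): no bracket -> illegal
(3,2): flips 2 -> legal
(3,5): no bracket -> illegal
(3,6): flips 1 -> legal
(4,1): no bracket -> illegal
(4,6): no bracket -> illegal
(5,1): flips 2 -> legal
(5,3): flips 2 -> legal
(5,5): no bracket -> illegal
(5,6): flips 1 -> legal
(6,1): flips 2 -> legal
(6,3): no bracket -> illegal
(7,1): no bracket -> illegal
(7,2): no bracket -> illegal
(7,3): no bracket -> illegal

Answer: (3,2) (3,6) (5,1) (5,3) (5,6) (6,1)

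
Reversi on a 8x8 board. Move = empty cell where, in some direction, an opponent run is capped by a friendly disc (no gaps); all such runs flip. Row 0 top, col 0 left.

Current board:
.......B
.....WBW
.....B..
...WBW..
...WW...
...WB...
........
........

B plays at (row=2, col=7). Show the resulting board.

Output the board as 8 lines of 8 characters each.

Answer: .......B
.....WBB
.....B.B
...WBW..
...WW...
...WB...
........
........

Derivation:
Place B at (2,7); scan 8 dirs for brackets.
Dir NW: first cell 'B' (not opp) -> no flip
Dir N: opp run (1,7) capped by B -> flip
Dir NE: edge -> no flip
Dir W: first cell '.' (not opp) -> no flip
Dir E: edge -> no flip
Dir SW: first cell '.' (not opp) -> no flip
Dir S: first cell '.' (not opp) -> no flip
Dir SE: edge -> no flip
All flips: (1,7)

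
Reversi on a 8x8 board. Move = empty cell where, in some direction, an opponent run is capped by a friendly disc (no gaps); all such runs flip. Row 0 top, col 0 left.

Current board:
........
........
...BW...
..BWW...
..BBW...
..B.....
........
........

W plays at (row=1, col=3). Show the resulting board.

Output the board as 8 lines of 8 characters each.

Answer: ........
...W....
...WW...
..BWW...
..BBW...
..B.....
........
........

Derivation:
Place W at (1,3); scan 8 dirs for brackets.
Dir NW: first cell '.' (not opp) -> no flip
Dir N: first cell '.' (not opp) -> no flip
Dir NE: first cell '.' (not opp) -> no flip
Dir W: first cell '.' (not opp) -> no flip
Dir E: first cell '.' (not opp) -> no flip
Dir SW: first cell '.' (not opp) -> no flip
Dir S: opp run (2,3) capped by W -> flip
Dir SE: first cell 'W' (not opp) -> no flip
All flips: (2,3)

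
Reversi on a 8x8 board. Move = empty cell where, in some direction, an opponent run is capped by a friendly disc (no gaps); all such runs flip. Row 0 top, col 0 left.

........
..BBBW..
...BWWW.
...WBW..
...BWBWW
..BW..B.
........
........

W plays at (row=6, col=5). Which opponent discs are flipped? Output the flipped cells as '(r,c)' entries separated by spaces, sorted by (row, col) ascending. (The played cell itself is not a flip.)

Answer: (5,6)

Derivation:
Dir NW: first cell '.' (not opp) -> no flip
Dir N: first cell '.' (not opp) -> no flip
Dir NE: opp run (5,6) capped by W -> flip
Dir W: first cell '.' (not opp) -> no flip
Dir E: first cell '.' (not opp) -> no flip
Dir SW: first cell '.' (not opp) -> no flip
Dir S: first cell '.' (not opp) -> no flip
Dir SE: first cell '.' (not opp) -> no flip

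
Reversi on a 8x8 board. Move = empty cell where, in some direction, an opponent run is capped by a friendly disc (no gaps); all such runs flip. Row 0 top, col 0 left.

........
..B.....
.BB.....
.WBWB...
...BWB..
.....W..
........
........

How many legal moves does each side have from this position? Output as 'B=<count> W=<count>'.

Answer: B=7 W=7

Derivation:
-- B to move --
(2,0): no bracket -> illegal
(2,3): flips 1 -> legal
(2,4): no bracket -> illegal
(3,0): flips 1 -> legal
(3,5): no bracket -> illegal
(4,0): flips 1 -> legal
(4,1): flips 1 -> legal
(4,2): no bracket -> illegal
(4,6): no bracket -> illegal
(5,3): no bracket -> illegal
(5,4): flips 1 -> legal
(5,6): no bracket -> illegal
(6,4): no bracket -> illegal
(6,5): flips 1 -> legal
(6,6): flips 3 -> legal
B mobility = 7
-- W to move --
(0,1): no bracket -> illegal
(0,2): no bracket -> illegal
(0,3): no bracket -> illegal
(1,0): no bracket -> illegal
(1,1): flips 2 -> legal
(1,3): flips 1 -> legal
(2,0): no bracket -> illegal
(2,3): no bracket -> illegal
(2,4): flips 1 -> legal
(2,5): no bracket -> illegal
(3,0): no bracket -> illegal
(3,5): flips 2 -> legal
(3,6): no bracket -> illegal
(4,1): no bracket -> illegal
(4,2): flips 1 -> legal
(4,6): flips 1 -> legal
(5,2): no bracket -> illegal
(5,3): flips 1 -> legal
(5,4): no bracket -> illegal
(5,6): no bracket -> illegal
W mobility = 7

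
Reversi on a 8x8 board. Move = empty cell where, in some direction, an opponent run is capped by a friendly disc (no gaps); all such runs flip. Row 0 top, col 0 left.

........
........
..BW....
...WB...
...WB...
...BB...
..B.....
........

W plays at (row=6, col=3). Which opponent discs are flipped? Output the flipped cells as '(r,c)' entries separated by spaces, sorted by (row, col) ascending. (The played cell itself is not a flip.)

Dir NW: first cell '.' (not opp) -> no flip
Dir N: opp run (5,3) capped by W -> flip
Dir NE: opp run (5,4), next='.' -> no flip
Dir W: opp run (6,2), next='.' -> no flip
Dir E: first cell '.' (not opp) -> no flip
Dir SW: first cell '.' (not opp) -> no flip
Dir S: first cell '.' (not opp) -> no flip
Dir SE: first cell '.' (not opp) -> no flip

Answer: (5,3)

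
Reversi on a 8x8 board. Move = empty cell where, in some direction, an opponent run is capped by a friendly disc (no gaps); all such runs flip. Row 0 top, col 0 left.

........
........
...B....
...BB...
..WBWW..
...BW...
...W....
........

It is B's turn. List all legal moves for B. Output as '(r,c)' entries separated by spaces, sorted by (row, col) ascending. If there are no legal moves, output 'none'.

Answer: (3,1) (3,5) (4,1) (4,6) (5,1) (5,5) (5,6) (6,4) (6,5) (7,3)

Derivation:
(3,1): flips 1 -> legal
(3,2): no bracket -> illegal
(3,5): flips 1 -> legal
(3,6): no bracket -> illegal
(4,1): flips 1 -> legal
(4,6): flips 2 -> legal
(5,1): flips 1 -> legal
(5,2): no bracket -> illegal
(5,5): flips 2 -> legal
(5,6): flips 1 -> legal
(6,2): no bracket -> illegal
(6,4): flips 2 -> legal
(6,5): flips 1 -> legal
(7,2): no bracket -> illegal
(7,3): flips 1 -> legal
(7,4): no bracket -> illegal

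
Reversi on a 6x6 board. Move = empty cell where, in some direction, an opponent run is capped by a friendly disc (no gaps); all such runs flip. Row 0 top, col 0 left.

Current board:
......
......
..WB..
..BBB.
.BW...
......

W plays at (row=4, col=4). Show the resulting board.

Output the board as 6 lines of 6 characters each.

Answer: ......
......
..WB..
..BWB.
.BW.W.
......

Derivation:
Place W at (4,4); scan 8 dirs for brackets.
Dir NW: opp run (3,3) capped by W -> flip
Dir N: opp run (3,4), next='.' -> no flip
Dir NE: first cell '.' (not opp) -> no flip
Dir W: first cell '.' (not opp) -> no flip
Dir E: first cell '.' (not opp) -> no flip
Dir SW: first cell '.' (not opp) -> no flip
Dir S: first cell '.' (not opp) -> no flip
Dir SE: first cell '.' (not opp) -> no flip
All flips: (3,3)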